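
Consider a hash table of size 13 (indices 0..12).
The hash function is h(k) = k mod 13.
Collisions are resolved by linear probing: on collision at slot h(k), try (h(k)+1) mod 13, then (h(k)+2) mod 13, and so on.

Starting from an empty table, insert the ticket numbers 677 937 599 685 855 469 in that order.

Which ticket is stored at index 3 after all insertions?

677: h=1 → slot 1
937: h=1, probe 1,2 → slot 2
599: h=1, probe 1,2,3 → slot 3
685: h=9 → slot 9
855: h=10 → slot 10
469: h=1, probe 1,2,3,4 → slot 4
Table: [-, 677, 937, 599, 469, -, -, -, -, 685, 855, -, -]

599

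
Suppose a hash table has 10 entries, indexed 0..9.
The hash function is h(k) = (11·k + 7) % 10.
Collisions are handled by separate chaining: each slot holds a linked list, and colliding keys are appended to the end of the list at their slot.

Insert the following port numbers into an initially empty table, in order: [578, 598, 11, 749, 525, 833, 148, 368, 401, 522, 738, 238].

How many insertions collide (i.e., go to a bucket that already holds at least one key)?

578 → bucket 5
598 → bucket 5 (collision)
11 → bucket 8
749 → bucket 6
525 → bucket 2
833 → bucket 0
148 → bucket 5 (collision)
368 → bucket 5 (collision)
401 → bucket 8 (collision)
522 → bucket 9
738 → bucket 5 (collision)
238 → bucket 5 (collision)
Final buckets:
0: 833
1: .
2: 525
3: .
4: .
5: 578 -> 598 -> 148 -> 368 -> 738 -> 238
6: 749
7: .
8: 11 -> 401
9: 522

6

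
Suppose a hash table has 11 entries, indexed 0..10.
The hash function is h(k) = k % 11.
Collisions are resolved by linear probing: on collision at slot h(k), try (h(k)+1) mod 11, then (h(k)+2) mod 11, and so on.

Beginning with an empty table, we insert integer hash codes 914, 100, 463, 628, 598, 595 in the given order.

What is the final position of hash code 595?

914 hashes to 1; slot 1 is free -> place at 1.
100 hashes to 1; 1 taken -> place at 2.
463 hashes to 1; 1,2 taken -> place at 3.
628 hashes to 1; 1,2,3 taken -> place at 4.
598 hashes to 4; 4 taken -> place at 5.
595 hashes to 1; 1,2,3,4,5 taken -> place at 6.
Table: [., 914, 100, 463, 628, 598, 595, ., ., ., .]

6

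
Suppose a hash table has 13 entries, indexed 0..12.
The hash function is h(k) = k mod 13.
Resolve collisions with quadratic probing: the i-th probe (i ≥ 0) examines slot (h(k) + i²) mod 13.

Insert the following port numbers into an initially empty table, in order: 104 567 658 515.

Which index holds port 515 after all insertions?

12

Insert 104: h=0, slot 0 empty -> index 0.
Insert 567: h=8, slot 8 empty -> index 8.
Insert 658: h=8, slot 8 occupied -> index 9.
Insert 515: h=8, slots 8,9 occupied -> index 12.
Table: [104, ., ., ., ., ., ., ., 567, 658, ., ., 515]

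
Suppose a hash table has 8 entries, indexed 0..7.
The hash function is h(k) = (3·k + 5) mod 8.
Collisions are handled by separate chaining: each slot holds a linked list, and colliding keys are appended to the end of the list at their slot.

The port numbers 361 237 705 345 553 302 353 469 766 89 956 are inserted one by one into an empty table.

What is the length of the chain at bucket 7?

2

Insert 361: h=0, bucket 0 empty -> new chain.
Insert 237: h=4, bucket 4 empty -> new chain.
Insert 705: h=0, bucket 0 nonempty -> append to chain.
Insert 345: h=0, bucket 0 nonempty -> append to chain.
Insert 553: h=0, bucket 0 nonempty -> append to chain.
Insert 302: h=7, bucket 7 empty -> new chain.
Insert 353: h=0, bucket 0 nonempty -> append to chain.
Insert 469: h=4, bucket 4 nonempty -> append to chain.
Insert 766: h=7, bucket 7 nonempty -> append to chain.
Insert 89: h=0, bucket 0 nonempty -> append to chain.
Insert 956: h=1, bucket 1 empty -> new chain.
Final buckets:
0: 361 -> 705 -> 345 -> 553 -> 353 -> 89
1: 956
2: ∅
3: ∅
4: 237 -> 469
5: ∅
6: ∅
7: 302 -> 766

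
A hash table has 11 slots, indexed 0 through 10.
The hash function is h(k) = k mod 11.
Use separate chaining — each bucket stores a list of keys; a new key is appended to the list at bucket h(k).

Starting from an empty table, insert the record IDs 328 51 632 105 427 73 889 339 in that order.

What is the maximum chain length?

328 -> bucket 9
51 -> bucket 7
632 -> bucket 5
105 -> bucket 6
427 -> bucket 9 (collision)
73 -> bucket 7 (collision)
889 -> bucket 9 (collision)
339 -> bucket 9 (collision)
Final buckets:
0: _
1: _
2: _
3: _
4: _
5: 632
6: 105
7: 51 -> 73
8: _
9: 328 -> 427 -> 889 -> 339
10: _

4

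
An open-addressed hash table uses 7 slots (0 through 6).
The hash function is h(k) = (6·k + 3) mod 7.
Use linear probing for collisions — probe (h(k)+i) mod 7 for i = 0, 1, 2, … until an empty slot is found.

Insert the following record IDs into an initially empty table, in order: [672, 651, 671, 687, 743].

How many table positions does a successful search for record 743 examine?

Insert 672: h=3, slot 3 empty → index 3.
Insert 651: h=3, slot 3 occupied → index 4.
Insert 671: h=4, slot 4 occupied → index 5.
Insert 687: h=2, slot 2 empty → index 2.
Insert 743: h=2, slots 2,3,4,5 occupied → index 6.
Table: [_, _, 687, 672, 651, 671, 743]
Lookup 743: h=2, probe 2,3,4,5,6 → found at 6.

5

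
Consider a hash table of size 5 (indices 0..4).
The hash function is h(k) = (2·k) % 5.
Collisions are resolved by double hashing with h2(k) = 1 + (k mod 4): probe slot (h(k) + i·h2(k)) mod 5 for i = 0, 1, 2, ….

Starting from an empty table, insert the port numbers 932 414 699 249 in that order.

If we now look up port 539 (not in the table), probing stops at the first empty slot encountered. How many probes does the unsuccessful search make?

932 hashes to 4; slot 4 is free → place at 4.
414 hashes to 3; slot 3 is free → place at 3.
699 hashes to 3, h2=4; 3 taken → place at 2.
249 hashes to 3, h2=2; 3 taken → place at 0.
Table: [249, ., 699, 414, 932]
Lookup 539: h=3, h2=4, probe 3,2,1 → slot 1 empty, not found.

3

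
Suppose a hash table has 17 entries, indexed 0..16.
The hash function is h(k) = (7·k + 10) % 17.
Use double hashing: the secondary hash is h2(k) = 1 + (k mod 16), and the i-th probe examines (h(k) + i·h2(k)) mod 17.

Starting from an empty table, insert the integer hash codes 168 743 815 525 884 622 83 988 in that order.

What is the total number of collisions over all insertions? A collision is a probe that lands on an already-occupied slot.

3

Insert 168: h=13, slot 13 empty => index 13.
Insert 743: h=9, slot 9 empty => index 9.
Insert 815: h=3, slot 3 empty => index 3.
Insert 525: h=13, h2=14, slot 13 occupied => index 10.
Insert 884: h=10, h2=5, slot 10 occupied => index 15.
Insert 622: h=12, slot 12 empty => index 12.
Insert 83: h=13, h2=4, slot 13 occupied => index 0.
Insert 988: h=7, slot 7 empty => index 7.
Table: [83, —, —, 815, —, —, —, 988, —, 743, 525, —, 622, 168, —, 884, —]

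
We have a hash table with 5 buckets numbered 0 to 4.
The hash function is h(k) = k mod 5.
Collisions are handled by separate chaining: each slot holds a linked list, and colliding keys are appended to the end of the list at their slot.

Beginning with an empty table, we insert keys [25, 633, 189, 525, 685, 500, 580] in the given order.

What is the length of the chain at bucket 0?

Insert 25: h=0, bucket 0 empty -> new chain.
Insert 633: h=3, bucket 3 empty -> new chain.
Insert 189: h=4, bucket 4 empty -> new chain.
Insert 525: h=0, bucket 0 nonempty -> append to chain.
Insert 685: h=0, bucket 0 nonempty -> append to chain.
Insert 500: h=0, bucket 0 nonempty -> append to chain.
Insert 580: h=0, bucket 0 nonempty -> append to chain.
Final buckets:
0: 25 -> 525 -> 685 -> 500 -> 580
1: _
2: _
3: 633
4: 189

5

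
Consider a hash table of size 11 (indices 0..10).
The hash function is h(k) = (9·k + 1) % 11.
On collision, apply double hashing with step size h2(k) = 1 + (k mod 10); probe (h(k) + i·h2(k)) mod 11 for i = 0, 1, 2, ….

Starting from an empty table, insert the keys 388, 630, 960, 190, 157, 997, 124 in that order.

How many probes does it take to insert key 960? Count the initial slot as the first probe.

Insert 388: h=6, slot 6 empty -> index 6.
Insert 630: h=6, h2=1, slot 6 occupied -> index 7.
Insert 960: h=6, h2=1, slots 6,7 occupied -> index 8.
Insert 190: h=6, h2=1, slots 6,7,8 occupied -> index 9.
Insert 157: h=6, h2=8, slot 6 occupied -> index 3.
Insert 997: h=9, h2=8, slots 9,6,3 occupied -> index 0.
Insert 124: h=6, h2=5, slots 6,0 occupied -> index 5.
Table: [997, ., ., 157, ., 124, 388, 630, 960, 190, .]

3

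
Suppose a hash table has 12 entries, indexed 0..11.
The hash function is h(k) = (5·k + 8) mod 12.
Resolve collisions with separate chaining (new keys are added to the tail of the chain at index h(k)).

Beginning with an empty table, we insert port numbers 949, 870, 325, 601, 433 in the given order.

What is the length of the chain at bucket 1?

4

Insert 949: h=1, bucket 1 empty → new chain.
Insert 870: h=2, bucket 2 empty → new chain.
Insert 325: h=1, bucket 1 nonempty → append to chain.
Insert 601: h=1, bucket 1 nonempty → append to chain.
Insert 433: h=1, bucket 1 nonempty → append to chain.
Final buckets:
0: —
1: 949 -> 325 -> 601 -> 433
2: 870
3: —
4: —
5: —
6: —
7: —
8: —
9: —
10: —
11: —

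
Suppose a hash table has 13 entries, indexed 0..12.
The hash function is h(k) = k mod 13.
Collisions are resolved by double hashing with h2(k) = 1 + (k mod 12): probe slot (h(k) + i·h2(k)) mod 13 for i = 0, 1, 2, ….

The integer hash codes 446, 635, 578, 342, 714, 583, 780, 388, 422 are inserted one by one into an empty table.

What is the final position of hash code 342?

446: h=4 -> slot 4
635: h=11 -> slot 11
578: h=6 -> slot 6
342: h=4, h2=7, probe 4,11,5 -> slot 5
714: h=12 -> slot 12
583: h=11, h2=8, probe 11,6,1 -> slot 1
780: h=0 -> slot 0
388: h=11, h2=5, probe 11,3 -> slot 3
422: h=6, h2=3, probe 6,9 -> slot 9
Table: [780, 583, -, 388, 446, 342, 578, -, -, 422, -, 635, 714]

5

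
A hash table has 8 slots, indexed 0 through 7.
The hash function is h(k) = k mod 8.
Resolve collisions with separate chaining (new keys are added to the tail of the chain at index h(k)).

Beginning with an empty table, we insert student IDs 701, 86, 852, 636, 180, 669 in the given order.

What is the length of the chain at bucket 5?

Insert 701: h=5, bucket 5 empty -> new chain.
Insert 86: h=6, bucket 6 empty -> new chain.
Insert 852: h=4, bucket 4 empty -> new chain.
Insert 636: h=4, bucket 4 nonempty -> append to chain.
Insert 180: h=4, bucket 4 nonempty -> append to chain.
Insert 669: h=5, bucket 5 nonempty -> append to chain.
Final buckets:
0: .
1: .
2: .
3: .
4: 852 -> 636 -> 180
5: 701 -> 669
6: 86
7: .

2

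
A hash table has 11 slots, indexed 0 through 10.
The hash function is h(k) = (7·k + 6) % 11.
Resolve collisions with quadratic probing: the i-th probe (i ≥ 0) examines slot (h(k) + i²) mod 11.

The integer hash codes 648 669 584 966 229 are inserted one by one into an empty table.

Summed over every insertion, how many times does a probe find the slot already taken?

648: h=10 -> slot 10
669: h=3 -> slot 3
584: h=2 -> slot 2
966: h=3, probe 3,4 -> slot 4
229: h=3, probe 3,4,7 -> slot 7
Table: [-, -, 584, 669, 966, -, -, 229, -, -, 648]

3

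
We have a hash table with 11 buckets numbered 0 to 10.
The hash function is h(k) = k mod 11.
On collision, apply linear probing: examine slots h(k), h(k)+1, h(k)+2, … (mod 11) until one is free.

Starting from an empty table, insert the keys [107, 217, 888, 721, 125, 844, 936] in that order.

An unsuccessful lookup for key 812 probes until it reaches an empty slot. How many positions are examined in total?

5

Insert 107: h=8, slot 8 empty -> index 8.
Insert 217: h=8, slot 8 occupied -> index 9.
Insert 888: h=8, slots 8,9 occupied -> index 10.
Insert 721: h=6, slot 6 empty -> index 6.
Insert 125: h=4, slot 4 empty -> index 4.
Insert 844: h=8, slots 8,9,10 occupied -> index 0.
Insert 936: h=1, slot 1 empty -> index 1.
Table: [844, 936, _, _, 125, _, 721, _, 107, 217, 888]
Lookup 812: h=9, probe 9,10,0,1,2 → slot 2 empty, not found.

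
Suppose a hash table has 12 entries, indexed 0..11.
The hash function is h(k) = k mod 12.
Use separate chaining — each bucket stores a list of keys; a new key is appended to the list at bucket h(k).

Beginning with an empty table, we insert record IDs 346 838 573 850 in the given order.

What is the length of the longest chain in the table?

346 → bucket 10
838 → bucket 10 (collision)
573 → bucket 9
850 → bucket 10 (collision)
Final buckets:
0: -
1: -
2: -
3: -
4: -
5: -
6: -
7: -
8: -
9: 573
10: 346 -> 838 -> 850
11: -

3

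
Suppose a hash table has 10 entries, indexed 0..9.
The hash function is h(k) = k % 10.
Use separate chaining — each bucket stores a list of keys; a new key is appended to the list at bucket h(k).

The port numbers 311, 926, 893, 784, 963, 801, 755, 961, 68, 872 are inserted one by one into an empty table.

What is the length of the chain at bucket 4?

311 → bucket 1
926 → bucket 6
893 → bucket 3
784 → bucket 4
963 → bucket 3 (collision)
801 → bucket 1 (collision)
755 → bucket 5
961 → bucket 1 (collision)
68 → bucket 8
872 → bucket 2
Final buckets:
0: —
1: 311 -> 801 -> 961
2: 872
3: 893 -> 963
4: 784
5: 755
6: 926
7: —
8: 68
9: —

1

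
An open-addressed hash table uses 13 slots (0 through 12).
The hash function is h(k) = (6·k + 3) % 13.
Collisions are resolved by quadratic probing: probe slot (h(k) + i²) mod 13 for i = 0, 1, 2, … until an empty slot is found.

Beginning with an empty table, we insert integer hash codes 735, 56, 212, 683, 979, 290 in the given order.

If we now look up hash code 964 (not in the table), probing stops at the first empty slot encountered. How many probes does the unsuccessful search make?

735: h=6 => slot 6
56: h=1 => slot 1
212: h=1, probe 1,2 => slot 2
683: h=6, probe 6,7 => slot 7
979: h=1, probe 1,2,5 => slot 5
290: h=1, probe 1,2,5,10 => slot 10
Table: [., 56, 212, ., ., 979, 735, 683, ., ., 290, ., .]
Lookup 964: h=2, probe 2,3 → slot 3 empty, not found.

2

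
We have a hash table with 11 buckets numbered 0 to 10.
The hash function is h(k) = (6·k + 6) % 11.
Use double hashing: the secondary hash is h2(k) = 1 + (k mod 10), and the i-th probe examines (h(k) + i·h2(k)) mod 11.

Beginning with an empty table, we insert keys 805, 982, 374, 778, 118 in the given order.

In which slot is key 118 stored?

805: h=7 → slot 7
982: h=2 → slot 2
374: h=6 → slot 6
778: h=10 → slot 10
118: h=10, h2=9, probe 10,8 → slot 8
Table: [—, —, 982, —, —, —, 374, 805, 118, —, 778]

8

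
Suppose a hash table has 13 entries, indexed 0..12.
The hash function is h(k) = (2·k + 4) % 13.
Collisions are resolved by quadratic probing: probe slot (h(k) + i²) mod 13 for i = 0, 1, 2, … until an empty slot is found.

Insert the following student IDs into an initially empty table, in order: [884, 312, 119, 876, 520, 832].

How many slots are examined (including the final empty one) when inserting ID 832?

5

Insert 884: h=4, slot 4 empty → index 4.
Insert 312: h=4, slot 4 occupied → index 5.
Insert 119: h=8, slot 8 empty → index 8.
Insert 876: h=1, slot 1 empty → index 1.
Insert 520: h=4, slots 4,5,8 occupied → index 0.
Insert 832: h=4, slots 4,5,8,0 occupied → index 7.
Table: [520, 876, _, _, 884, 312, _, 832, 119, _, _, _, _]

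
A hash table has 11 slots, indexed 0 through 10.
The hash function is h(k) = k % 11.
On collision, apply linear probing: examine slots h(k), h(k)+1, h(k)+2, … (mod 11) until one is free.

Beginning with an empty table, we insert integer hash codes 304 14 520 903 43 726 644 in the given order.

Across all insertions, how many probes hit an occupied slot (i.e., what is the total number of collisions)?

304 hashes to 7; slot 7 is free → place at 7.
14 hashes to 3; slot 3 is free → place at 3.
520 hashes to 3; 3 taken → place at 4.
903 hashes to 1; slot 1 is free → place at 1.
43 hashes to 10; slot 10 is free → place at 10.
726 hashes to 0; slot 0 is free → place at 0.
644 hashes to 6; slot 6 is free → place at 6.
Table: [726, 903, _, 14, 520, _, 644, 304, _, _, 43]

1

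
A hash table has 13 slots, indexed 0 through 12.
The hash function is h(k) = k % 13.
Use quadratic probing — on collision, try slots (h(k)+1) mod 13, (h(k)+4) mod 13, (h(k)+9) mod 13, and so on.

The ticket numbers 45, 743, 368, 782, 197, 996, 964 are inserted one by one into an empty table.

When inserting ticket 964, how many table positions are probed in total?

45 hashes to 6; slot 6 is free → place at 6.
743 hashes to 2; slot 2 is free → place at 2.
368 hashes to 4; slot 4 is free → place at 4.
782 hashes to 2; 2 taken → place at 3.
197 hashes to 2; 2,3,6 taken → place at 11.
996 hashes to 8; slot 8 is free → place at 8.
964 hashes to 2; 2,3,6,11 taken → place at 5.
Table: [_, _, 743, 782, 368, 964, 45, _, 996, _, _, 197, _]

5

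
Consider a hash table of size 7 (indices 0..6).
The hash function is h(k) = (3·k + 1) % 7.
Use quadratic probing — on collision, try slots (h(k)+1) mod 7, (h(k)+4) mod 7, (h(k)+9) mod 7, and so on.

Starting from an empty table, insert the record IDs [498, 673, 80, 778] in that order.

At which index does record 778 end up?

498: h=4 → slot 4
673: h=4, probe 4,5 → slot 5
80: h=3 → slot 3
778: h=4, probe 4,5,1 → slot 1
Table: [., 778, ., 80, 498, 673, .]

1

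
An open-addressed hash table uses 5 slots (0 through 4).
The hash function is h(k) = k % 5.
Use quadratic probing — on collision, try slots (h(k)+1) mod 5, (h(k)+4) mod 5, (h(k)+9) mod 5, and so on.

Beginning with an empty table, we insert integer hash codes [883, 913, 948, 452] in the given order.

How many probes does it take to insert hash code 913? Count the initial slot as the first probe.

883: h=3 => slot 3
913: h=3, probe 3,4 => slot 4
948: h=3, probe 3,4,2 => slot 2
452: h=2, probe 2,3,1 => slot 1
Table: [∅, 452, 948, 883, 913]

2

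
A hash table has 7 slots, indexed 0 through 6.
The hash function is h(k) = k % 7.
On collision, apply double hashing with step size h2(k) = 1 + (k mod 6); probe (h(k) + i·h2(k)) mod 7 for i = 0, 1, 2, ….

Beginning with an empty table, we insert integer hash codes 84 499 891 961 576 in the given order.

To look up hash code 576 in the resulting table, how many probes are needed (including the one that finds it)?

2

Insert 84: h=0, slot 0 empty → index 0.
Insert 499: h=2, slot 2 empty → index 2.
Insert 891: h=2, h2=4, slot 2 occupied → index 6.
Insert 961: h=2, h2=2, slot 2 occupied → index 4.
Insert 576: h=2, h2=1, slot 2 occupied → index 3.
Table: [84, ∅, 499, 576, 961, ∅, 891]
Lookup 576: h=2, h2=1, probe 2,3 → found at 3.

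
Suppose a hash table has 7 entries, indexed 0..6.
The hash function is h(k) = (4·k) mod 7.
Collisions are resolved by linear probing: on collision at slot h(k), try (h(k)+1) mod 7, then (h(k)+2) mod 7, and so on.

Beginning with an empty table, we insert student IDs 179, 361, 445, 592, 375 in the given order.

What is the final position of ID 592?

179: h=2 -> slot 2
361: h=2, probe 2,3 -> slot 3
445: h=2, probe 2,3,4 -> slot 4
592: h=2, probe 2,3,4,5 -> slot 5
375: h=2, probe 2,3,4,5,6 -> slot 6
Table: [-, -, 179, 361, 445, 592, 375]

5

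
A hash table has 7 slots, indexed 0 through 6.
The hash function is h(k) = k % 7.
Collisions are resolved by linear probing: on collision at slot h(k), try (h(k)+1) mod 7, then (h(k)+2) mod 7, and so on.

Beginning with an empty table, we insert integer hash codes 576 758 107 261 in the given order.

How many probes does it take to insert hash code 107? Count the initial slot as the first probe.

3

576 hashes to 2; slot 2 is free -> place at 2.
758 hashes to 2; 2 taken -> place at 3.
107 hashes to 2; 2,3 taken -> place at 4.
261 hashes to 2; 2,3,4 taken -> place at 5.
Table: [., ., 576, 758, 107, 261, .]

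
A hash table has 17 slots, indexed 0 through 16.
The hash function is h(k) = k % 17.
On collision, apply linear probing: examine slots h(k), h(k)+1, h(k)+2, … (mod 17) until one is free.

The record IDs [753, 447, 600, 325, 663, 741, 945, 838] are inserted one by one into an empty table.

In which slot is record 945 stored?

Insert 753: h=5, slot 5 empty → index 5.
Insert 447: h=5, slot 5 occupied → index 6.
Insert 600: h=5, slots 5,6 occupied → index 7.
Insert 325: h=2, slot 2 empty → index 2.
Insert 663: h=0, slot 0 empty → index 0.
Insert 741: h=10, slot 10 empty → index 10.
Insert 945: h=10, slot 10 occupied → index 11.
Insert 838: h=5, slots 5,6,7 occupied → index 8.
Table: [663, ., 325, ., ., 753, 447, 600, 838, ., 741, 945, ., ., ., ., .]

11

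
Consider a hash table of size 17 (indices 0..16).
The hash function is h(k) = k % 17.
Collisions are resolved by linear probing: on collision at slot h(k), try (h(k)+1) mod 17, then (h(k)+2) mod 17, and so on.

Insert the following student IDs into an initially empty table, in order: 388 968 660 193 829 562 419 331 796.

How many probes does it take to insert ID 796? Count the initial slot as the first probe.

4

388: h=14 => slot 14
968: h=16 => slot 16
660: h=14, probe 14,15 => slot 15
193: h=6 => slot 6
829: h=13 => slot 13
562: h=1 => slot 1
419: h=11 => slot 11
331: h=8 => slot 8
796: h=14, probe 14,15,16,0 => slot 0
Table: [796, 562, -, -, -, -, 193, -, 331, -, -, 419, -, 829, 388, 660, 968]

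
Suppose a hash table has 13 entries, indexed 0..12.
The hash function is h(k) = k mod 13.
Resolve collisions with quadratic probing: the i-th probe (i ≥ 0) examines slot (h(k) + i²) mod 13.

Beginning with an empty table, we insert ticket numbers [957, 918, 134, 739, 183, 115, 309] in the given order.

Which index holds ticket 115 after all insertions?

12

957: h=8 -> slot 8
918: h=8, probe 8,9 -> slot 9
134: h=4 -> slot 4
739: h=11 -> slot 11
183: h=1 -> slot 1
115: h=11, probe 11,12 -> slot 12
309: h=10 -> slot 10
Table: [-, 183, -, -, 134, -, -, -, 957, 918, 309, 739, 115]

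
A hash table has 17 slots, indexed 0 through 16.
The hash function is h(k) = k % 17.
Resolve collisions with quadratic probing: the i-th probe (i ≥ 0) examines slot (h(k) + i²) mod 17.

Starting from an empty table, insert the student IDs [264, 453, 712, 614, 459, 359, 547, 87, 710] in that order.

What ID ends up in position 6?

264: h=9 -> slot 9
453: h=11 -> slot 11
712: h=15 -> slot 15
614: h=2 -> slot 2
459: h=0 -> slot 0
359: h=2, probe 2,3 -> slot 3
547: h=3, probe 3,4 -> slot 4
87: h=2, probe 2,3,6 -> slot 6
710: h=13 -> slot 13
Table: [459, —, 614, 359, 547, —, 87, —, —, 264, —, 453, —, 710, —, 712, —]

87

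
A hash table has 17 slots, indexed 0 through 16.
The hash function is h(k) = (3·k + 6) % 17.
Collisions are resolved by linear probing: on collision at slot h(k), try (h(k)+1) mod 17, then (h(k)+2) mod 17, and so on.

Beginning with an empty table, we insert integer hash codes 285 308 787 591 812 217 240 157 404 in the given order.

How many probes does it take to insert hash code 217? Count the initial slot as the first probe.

5

285 hashes to 11; slot 11 is free -> place at 11.
308 hashes to 12; slot 12 is free -> place at 12.
787 hashes to 4; slot 4 is free -> place at 4.
591 hashes to 11; 11,12 taken -> place at 13.
812 hashes to 11; 11,12,13 taken -> place at 14.
217 hashes to 11; 11,12,13,14 taken -> place at 15.
240 hashes to 12; 12,13,14,15 taken -> place at 16.
157 hashes to 1; slot 1 is free -> place at 1.
404 hashes to 11; 11,12,13,14,15,16 taken -> place at 0.
Table: [404, 157, _, _, 787, _, _, _, _, _, _, 285, 308, 591, 812, 217, 240]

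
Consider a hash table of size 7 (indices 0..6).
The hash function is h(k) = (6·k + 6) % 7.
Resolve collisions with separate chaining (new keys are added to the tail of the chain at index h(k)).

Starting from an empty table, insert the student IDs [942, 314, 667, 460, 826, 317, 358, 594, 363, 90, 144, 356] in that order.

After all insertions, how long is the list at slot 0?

Insert 942: h=2, bucket 2 empty → new chain.
Insert 314: h=0, bucket 0 empty → new chain.
Insert 667: h=4, bucket 4 empty → new chain.
Insert 460: h=1, bucket 1 empty → new chain.
Insert 826: h=6, bucket 6 empty → new chain.
Insert 317: h=4, bucket 4 nonempty → append to chain.
Insert 358: h=5, bucket 5 empty → new chain.
Insert 594: h=0, bucket 0 nonempty → append to chain.
Insert 363: h=0, bucket 0 nonempty → append to chain.
Insert 90: h=0, bucket 0 nonempty → append to chain.
Insert 144: h=2, bucket 2 nonempty → append to chain.
Insert 356: h=0, bucket 0 nonempty → append to chain.
Final buckets:
0: 314 -> 594 -> 363 -> 90 -> 356
1: 460
2: 942 -> 144
3: _
4: 667 -> 317
5: 358
6: 826

5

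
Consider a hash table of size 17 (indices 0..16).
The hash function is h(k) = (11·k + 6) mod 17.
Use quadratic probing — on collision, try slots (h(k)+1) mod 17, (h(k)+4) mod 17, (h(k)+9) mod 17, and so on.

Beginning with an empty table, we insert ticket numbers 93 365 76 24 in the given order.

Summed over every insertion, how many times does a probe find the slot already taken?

3

93: h=9 => slot 9
365: h=9, probe 9,10 => slot 10
76: h=9, probe 9,10,13 => slot 13
24: h=15 => slot 15
Table: [_, _, _, _, _, _, _, _, _, 93, 365, _, _, 76, _, 24, _]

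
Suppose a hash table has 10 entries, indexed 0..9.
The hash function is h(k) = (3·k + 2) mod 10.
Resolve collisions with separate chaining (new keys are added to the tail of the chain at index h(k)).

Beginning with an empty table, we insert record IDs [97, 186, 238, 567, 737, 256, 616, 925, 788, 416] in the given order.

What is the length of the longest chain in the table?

4

Insert 97: h=3, bucket 3 empty -> new chain.
Insert 186: h=0, bucket 0 empty -> new chain.
Insert 238: h=6, bucket 6 empty -> new chain.
Insert 567: h=3, bucket 3 nonempty -> append to chain.
Insert 737: h=3, bucket 3 nonempty -> append to chain.
Insert 256: h=0, bucket 0 nonempty -> append to chain.
Insert 616: h=0, bucket 0 nonempty -> append to chain.
Insert 925: h=7, bucket 7 empty -> new chain.
Insert 788: h=6, bucket 6 nonempty -> append to chain.
Insert 416: h=0, bucket 0 nonempty -> append to chain.
Final buckets:
0: 186 -> 256 -> 616 -> 416
1: ∅
2: ∅
3: 97 -> 567 -> 737
4: ∅
5: ∅
6: 238 -> 788
7: 925
8: ∅
9: ∅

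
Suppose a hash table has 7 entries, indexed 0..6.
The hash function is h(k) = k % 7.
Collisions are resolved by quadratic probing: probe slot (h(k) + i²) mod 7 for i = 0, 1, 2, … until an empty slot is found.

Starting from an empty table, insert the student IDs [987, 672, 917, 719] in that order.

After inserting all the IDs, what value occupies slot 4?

Insert 987: h=0, slot 0 empty => index 0.
Insert 672: h=0, slot 0 occupied => index 1.
Insert 917: h=0, slots 0,1 occupied => index 4.
Insert 719: h=5, slot 5 empty => index 5.
Table: [987, 672, _, _, 917, 719, _]

917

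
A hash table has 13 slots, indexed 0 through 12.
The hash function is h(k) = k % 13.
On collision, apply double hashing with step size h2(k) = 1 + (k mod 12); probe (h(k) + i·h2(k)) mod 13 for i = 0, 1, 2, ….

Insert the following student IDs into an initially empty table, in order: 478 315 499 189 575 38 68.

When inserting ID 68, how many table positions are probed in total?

3

478: h=10 → slot 10
315: h=3 → slot 3
499: h=5 → slot 5
189: h=7 → slot 7
575: h=3, h2=12, probe 3,2 → slot 2
38: h=12 → slot 12
68: h=3, h2=9, probe 3,12,8 → slot 8
Table: [., ., 575, 315, ., 499, ., 189, 68, ., 478, ., 38]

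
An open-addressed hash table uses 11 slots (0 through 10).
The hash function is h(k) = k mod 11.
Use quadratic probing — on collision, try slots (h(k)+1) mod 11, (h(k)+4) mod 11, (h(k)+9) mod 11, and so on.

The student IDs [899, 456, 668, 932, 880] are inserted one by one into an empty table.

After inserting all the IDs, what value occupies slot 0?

880

899: h=8 → slot 8
456: h=5 → slot 5
668: h=8, probe 8,9 → slot 9
932: h=8, probe 8,9,1 → slot 1
880: h=0 → slot 0
Table: [880, 932, _, _, _, 456, _, _, 899, 668, _]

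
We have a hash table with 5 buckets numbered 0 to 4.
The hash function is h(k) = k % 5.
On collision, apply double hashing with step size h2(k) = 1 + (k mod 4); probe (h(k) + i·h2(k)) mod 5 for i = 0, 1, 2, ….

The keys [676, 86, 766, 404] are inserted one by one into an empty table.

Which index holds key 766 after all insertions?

Insert 676: h=1, slot 1 empty -> index 1.
Insert 86: h=1, h2=3, slot 1 occupied -> index 4.
Insert 766: h=1, h2=3, slots 1,4 occupied -> index 2.
Insert 404: h=4, h2=1, slot 4 occupied -> index 0.
Table: [404, 676, 766, ∅, 86]

2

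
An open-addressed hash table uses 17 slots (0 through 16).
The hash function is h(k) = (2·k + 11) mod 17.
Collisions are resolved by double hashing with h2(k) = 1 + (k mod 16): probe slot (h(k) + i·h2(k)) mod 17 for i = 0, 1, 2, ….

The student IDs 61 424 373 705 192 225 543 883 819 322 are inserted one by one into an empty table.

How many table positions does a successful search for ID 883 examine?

2

61 hashes to 14; slot 14 is free => place at 14.
424 hashes to 9; slot 9 is free => place at 9.
373 hashes to 9, h2=6; 9 taken => place at 15.
705 hashes to 10; slot 10 is free => place at 10.
192 hashes to 4; slot 4 is free => place at 4.
225 hashes to 2; slot 2 is free => place at 2.
543 hashes to 9, h2=16; 9 taken => place at 8.
883 hashes to 9, h2=4; 9 taken => place at 13.
819 hashes to 0; slot 0 is free => place at 0.
322 hashes to 9, h2=3; 9 taken => place at 12.
Table: [819, ∅, 225, ∅, 192, ∅, ∅, ∅, 543, 424, 705, ∅, 322, 883, 61, 373, ∅]
Lookup 883: h=9, h2=4, probe 9,13 → found at 13.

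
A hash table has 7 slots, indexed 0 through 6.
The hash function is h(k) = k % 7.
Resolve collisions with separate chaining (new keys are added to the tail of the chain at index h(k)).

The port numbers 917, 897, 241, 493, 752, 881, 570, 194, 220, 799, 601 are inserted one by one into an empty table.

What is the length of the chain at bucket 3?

917 -> bucket 0
897 -> bucket 1
241 -> bucket 3
493 -> bucket 3 (collision)
752 -> bucket 3 (collision)
881 -> bucket 6
570 -> bucket 3 (collision)
194 -> bucket 5
220 -> bucket 3 (collision)
799 -> bucket 1 (collision)
601 -> bucket 6 (collision)
Final buckets:
0: 917
1: 897 -> 799
2: _
3: 241 -> 493 -> 752 -> 570 -> 220
4: _
5: 194
6: 881 -> 601

5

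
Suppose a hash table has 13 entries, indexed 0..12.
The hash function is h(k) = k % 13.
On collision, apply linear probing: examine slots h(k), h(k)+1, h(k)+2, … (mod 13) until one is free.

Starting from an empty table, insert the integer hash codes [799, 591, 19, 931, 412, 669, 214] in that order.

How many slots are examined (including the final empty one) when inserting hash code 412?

799 hashes to 6; slot 6 is free => place at 6.
591 hashes to 6; 6 taken => place at 7.
19 hashes to 6; 6,7 taken => place at 8.
931 hashes to 8; 8 taken => place at 9.
412 hashes to 9; 9 taken => place at 10.
669 hashes to 6; 6,7,8,9,10 taken => place at 11.
214 hashes to 6; 6,7,8,9,10,11 taken => place at 12.
Table: [—, —, —, —, —, —, 799, 591, 19, 931, 412, 669, 214]

2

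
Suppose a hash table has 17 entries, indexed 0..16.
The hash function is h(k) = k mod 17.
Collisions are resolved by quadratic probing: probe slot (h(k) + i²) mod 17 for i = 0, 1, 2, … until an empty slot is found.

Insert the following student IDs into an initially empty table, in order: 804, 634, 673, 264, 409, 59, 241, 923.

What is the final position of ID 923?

14

Insert 804: h=5, slot 5 empty => index 5.
Insert 634: h=5, slot 5 occupied => index 6.
Insert 673: h=10, slot 10 empty => index 10.
Insert 264: h=9, slot 9 empty => index 9.
Insert 409: h=1, slot 1 empty => index 1.
Insert 59: h=8, slot 8 empty => index 8.
Insert 241: h=3, slot 3 empty => index 3.
Insert 923: h=5, slots 5,6,9 occupied => index 14.
Table: [., 409, ., 241, ., 804, 634, ., 59, 264, 673, ., ., ., 923, ., .]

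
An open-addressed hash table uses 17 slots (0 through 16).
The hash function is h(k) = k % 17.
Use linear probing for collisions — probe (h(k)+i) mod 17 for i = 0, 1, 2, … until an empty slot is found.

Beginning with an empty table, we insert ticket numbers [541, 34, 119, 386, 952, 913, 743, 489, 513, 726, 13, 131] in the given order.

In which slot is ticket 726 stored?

541 hashes to 14; slot 14 is free → place at 14.
34 hashes to 0; slot 0 is free → place at 0.
119 hashes to 0; 0 taken → place at 1.
386 hashes to 12; slot 12 is free → place at 12.
952 hashes to 0; 0,1 taken → place at 2.
913 hashes to 12; 12 taken → place at 13.
743 hashes to 12; 12,13,14 taken → place at 15.
489 hashes to 13; 13,14,15 taken → place at 16.
513 hashes to 3; slot 3 is free → place at 3.
726 hashes to 12; 12,13,14,15,16,0,1,2,3 taken → place at 4.
13 hashes to 13; 13,14,15,16,0,1,2,3,4 taken → place at 5.
131 hashes to 12; 12,13,14,15,16,0,1,2,3,4,5 taken → place at 6.
Table: [34, 119, 952, 513, 726, 13, 131, ∅, ∅, ∅, ∅, ∅, 386, 913, 541, 743, 489]

4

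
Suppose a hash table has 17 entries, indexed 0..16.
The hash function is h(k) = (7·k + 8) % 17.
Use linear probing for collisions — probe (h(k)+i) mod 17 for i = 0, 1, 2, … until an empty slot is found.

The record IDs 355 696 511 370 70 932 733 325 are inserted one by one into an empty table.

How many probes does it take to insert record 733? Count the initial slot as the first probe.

Insert 355: h=11, slot 11 empty -> index 11.
Insert 696: h=1, slot 1 empty -> index 1.
Insert 511: h=15, slot 15 empty -> index 15.
Insert 370: h=14, slot 14 empty -> index 14.
Insert 70: h=5, slot 5 empty -> index 5.
Insert 932: h=4, slot 4 empty -> index 4.
Insert 733: h=5, slot 5 occupied -> index 6.
Insert 325: h=5, slots 5,6 occupied -> index 7.
Table: [-, 696, -, -, 932, 70, 733, 325, -, -, -, 355, -, -, 370, 511, -]

2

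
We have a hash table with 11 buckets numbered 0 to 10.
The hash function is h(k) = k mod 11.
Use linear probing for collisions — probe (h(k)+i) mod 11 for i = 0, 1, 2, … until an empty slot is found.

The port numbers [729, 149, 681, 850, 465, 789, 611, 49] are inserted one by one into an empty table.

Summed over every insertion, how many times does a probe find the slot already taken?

8

729 hashes to 3; slot 3 is free -> place at 3.
149 hashes to 6; slot 6 is free -> place at 6.
681 hashes to 10; slot 10 is free -> place at 10.
850 hashes to 3; 3 taken -> place at 4.
465 hashes to 3; 3,4 taken -> place at 5.
789 hashes to 8; slot 8 is free -> place at 8.
611 hashes to 6; 6 taken -> place at 7.
49 hashes to 5; 5,6,7,8 taken -> place at 9.
Table: [∅, ∅, ∅, 729, 850, 465, 149, 611, 789, 49, 681]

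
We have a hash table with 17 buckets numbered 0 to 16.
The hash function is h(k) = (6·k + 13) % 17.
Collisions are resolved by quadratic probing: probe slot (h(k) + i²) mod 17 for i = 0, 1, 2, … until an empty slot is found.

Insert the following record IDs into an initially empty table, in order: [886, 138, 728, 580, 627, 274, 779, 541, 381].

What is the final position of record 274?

7

886: h=8 → slot 8
138: h=8, probe 8,9 → slot 9
728: h=12 → slot 12
580: h=8, probe 8,9,12,0 → slot 0
627: h=1 → slot 1
274: h=8, probe 8,9,12,0,7 → slot 7
779: h=12, probe 12,13 → slot 13
541: h=12, probe 12,13,16 → slot 16
381: h=4 → slot 4
Table: [580, 627, _, _, 381, _, _, 274, 886, 138, _, _, 728, 779, _, _, 541]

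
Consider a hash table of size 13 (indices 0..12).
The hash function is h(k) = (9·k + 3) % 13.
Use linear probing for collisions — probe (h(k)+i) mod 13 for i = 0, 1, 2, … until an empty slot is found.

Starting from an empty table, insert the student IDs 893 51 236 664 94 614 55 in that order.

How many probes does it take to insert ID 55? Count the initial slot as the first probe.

893 hashes to 6; slot 6 is free → place at 6.
51 hashes to 7; slot 7 is free → place at 7.
236 hashes to 8; slot 8 is free → place at 8.
664 hashes to 12; slot 12 is free → place at 12.
94 hashes to 4; slot 4 is free → place at 4.
614 hashes to 4; 4 taken → place at 5.
55 hashes to 4; 4,5,6,7,8 taken → place at 9.
Table: [_, _, _, _, 94, 614, 893, 51, 236, 55, _, _, 664]

6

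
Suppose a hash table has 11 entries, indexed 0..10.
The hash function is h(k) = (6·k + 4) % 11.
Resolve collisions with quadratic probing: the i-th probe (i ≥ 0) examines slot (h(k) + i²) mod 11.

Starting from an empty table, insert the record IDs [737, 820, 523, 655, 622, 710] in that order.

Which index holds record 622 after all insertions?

Insert 737: h=4, slot 4 empty -> index 4.
Insert 820: h=7, slot 7 empty -> index 7.
Insert 523: h=7, slot 7 occupied -> index 8.
Insert 655: h=7, slots 7,8 occupied -> index 0.
Insert 622: h=7, slots 7,8,0 occupied -> index 5.
Insert 710: h=7, slots 7,8,0,5 occupied -> index 1.
Table: [655, 710, ., ., 737, 622, ., 820, 523, ., .]

5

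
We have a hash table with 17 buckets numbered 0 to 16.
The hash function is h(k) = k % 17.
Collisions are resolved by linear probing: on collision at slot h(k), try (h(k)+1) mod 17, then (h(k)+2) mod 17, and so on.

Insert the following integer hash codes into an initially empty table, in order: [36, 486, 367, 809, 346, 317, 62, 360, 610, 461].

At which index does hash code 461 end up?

4

36: h=2 -> slot 2
486: h=10 -> slot 10
367: h=10, probe 10,11 -> slot 11
809: h=10, probe 10,11,12 -> slot 12
346: h=6 -> slot 6
317: h=11, probe 11,12,13 -> slot 13
62: h=11, probe 11,12,13,14 -> slot 14
360: h=3 -> slot 3
610: h=15 -> slot 15
461: h=2, probe 2,3,4 -> slot 4
Table: [-, -, 36, 360, 461, -, 346, -, -, -, 486, 367, 809, 317, 62, 610, -]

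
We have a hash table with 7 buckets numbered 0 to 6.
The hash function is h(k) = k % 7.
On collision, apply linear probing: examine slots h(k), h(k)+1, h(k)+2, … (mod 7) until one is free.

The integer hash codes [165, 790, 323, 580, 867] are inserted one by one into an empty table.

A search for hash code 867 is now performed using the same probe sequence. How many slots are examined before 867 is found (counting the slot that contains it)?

165 hashes to 4; slot 4 is free -> place at 4.
790 hashes to 6; slot 6 is free -> place at 6.
323 hashes to 1; slot 1 is free -> place at 1.
580 hashes to 6; 6 taken -> place at 0.
867 hashes to 6; 6,0,1 taken -> place at 2.
Table: [580, 323, 867, —, 165, —, 790]
Lookup 867: h=6, probe 6,0,1,2 → found at 2.

4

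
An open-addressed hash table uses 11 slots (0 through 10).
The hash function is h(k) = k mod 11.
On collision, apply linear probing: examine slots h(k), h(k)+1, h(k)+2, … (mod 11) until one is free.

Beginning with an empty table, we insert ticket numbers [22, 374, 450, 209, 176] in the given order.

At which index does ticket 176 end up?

Insert 22: h=0, slot 0 empty → index 0.
Insert 374: h=0, slot 0 occupied → index 1.
Insert 450: h=10, slot 10 empty → index 10.
Insert 209: h=0, slots 0,1 occupied → index 2.
Insert 176: h=0, slots 0,1,2 occupied → index 3.
Table: [22, 374, 209, 176, ., ., ., ., ., ., 450]

3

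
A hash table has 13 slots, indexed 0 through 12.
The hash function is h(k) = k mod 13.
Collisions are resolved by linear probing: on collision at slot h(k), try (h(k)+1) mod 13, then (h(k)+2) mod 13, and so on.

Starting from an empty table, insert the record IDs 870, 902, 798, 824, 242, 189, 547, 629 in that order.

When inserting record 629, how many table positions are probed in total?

6

870 hashes to 12; slot 12 is free -> place at 12.
902 hashes to 5; slot 5 is free -> place at 5.
798 hashes to 5; 5 taken -> place at 6.
824 hashes to 5; 5,6 taken -> place at 7.
242 hashes to 8; slot 8 is free -> place at 8.
189 hashes to 7; 7,8 taken -> place at 9.
547 hashes to 1; slot 1 is free -> place at 1.
629 hashes to 5; 5,6,7,8,9 taken -> place at 10.
Table: [∅, 547, ∅, ∅, ∅, 902, 798, 824, 242, 189, 629, ∅, 870]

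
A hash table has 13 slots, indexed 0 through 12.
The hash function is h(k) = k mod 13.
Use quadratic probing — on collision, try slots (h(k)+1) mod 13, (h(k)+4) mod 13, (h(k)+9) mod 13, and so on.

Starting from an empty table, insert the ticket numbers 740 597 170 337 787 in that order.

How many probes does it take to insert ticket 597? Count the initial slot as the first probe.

2

Insert 740: h=12, slot 12 empty → index 12.
Insert 597: h=12, slot 12 occupied → index 0.
Insert 170: h=1, slot 1 empty → index 1.
Insert 337: h=12, slots 12,0 occupied → index 3.
Insert 787: h=7, slot 7 empty → index 7.
Table: [597, 170, ∅, 337, ∅, ∅, ∅, 787, ∅, ∅, ∅, ∅, 740]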